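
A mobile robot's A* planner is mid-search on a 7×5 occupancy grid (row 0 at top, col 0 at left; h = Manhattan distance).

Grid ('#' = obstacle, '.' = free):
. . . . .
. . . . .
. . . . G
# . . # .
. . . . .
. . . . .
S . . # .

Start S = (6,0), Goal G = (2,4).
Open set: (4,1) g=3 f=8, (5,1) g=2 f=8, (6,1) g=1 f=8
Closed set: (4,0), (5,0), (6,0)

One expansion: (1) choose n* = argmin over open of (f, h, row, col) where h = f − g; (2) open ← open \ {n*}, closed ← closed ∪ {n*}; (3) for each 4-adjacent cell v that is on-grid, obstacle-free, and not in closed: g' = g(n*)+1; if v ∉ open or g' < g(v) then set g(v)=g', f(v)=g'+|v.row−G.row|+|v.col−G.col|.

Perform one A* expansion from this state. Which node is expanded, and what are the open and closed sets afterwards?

step 1: expand (4,1) (f=8, h=5) → closed; open now [(3,1) g=4 f=8, (4,2) g=4 f=8, (5,1) g=2 f=8, (6,1) g=1 f=8]

expanded=(4,1); open=[(3,1) g=4 f=8, (4,2) g=4 f=8, (5,1) g=2 f=8, (6,1) g=1 f=8]; closed=[(4,0), (4,1), (5,0), (6,0)]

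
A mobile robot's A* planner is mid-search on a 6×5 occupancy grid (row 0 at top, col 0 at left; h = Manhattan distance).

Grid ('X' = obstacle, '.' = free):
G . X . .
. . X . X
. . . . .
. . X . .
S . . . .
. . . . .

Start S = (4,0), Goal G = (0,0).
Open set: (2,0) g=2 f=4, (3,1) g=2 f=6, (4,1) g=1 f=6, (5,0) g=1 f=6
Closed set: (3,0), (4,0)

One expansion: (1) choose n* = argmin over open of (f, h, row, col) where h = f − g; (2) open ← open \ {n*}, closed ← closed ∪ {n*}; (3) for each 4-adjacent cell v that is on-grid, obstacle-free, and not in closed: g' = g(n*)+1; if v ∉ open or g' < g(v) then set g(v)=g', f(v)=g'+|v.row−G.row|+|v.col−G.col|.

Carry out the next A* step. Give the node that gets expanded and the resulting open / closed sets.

expanded=(2,0); open=[(1,0) g=3 f=4, (2,1) g=3 f=6, (3,1) g=2 f=6, (4,1) g=1 f=6, (5,0) g=1 f=6]; closed=[(2,0), (3,0), (4,0)]

step 1: expand (2,0) (f=4, h=2) → closed; open now [(1,0) g=3 f=4, (2,1) g=3 f=6, (3,1) g=2 f=6, (4,1) g=1 f=6, (5,0) g=1 f=6]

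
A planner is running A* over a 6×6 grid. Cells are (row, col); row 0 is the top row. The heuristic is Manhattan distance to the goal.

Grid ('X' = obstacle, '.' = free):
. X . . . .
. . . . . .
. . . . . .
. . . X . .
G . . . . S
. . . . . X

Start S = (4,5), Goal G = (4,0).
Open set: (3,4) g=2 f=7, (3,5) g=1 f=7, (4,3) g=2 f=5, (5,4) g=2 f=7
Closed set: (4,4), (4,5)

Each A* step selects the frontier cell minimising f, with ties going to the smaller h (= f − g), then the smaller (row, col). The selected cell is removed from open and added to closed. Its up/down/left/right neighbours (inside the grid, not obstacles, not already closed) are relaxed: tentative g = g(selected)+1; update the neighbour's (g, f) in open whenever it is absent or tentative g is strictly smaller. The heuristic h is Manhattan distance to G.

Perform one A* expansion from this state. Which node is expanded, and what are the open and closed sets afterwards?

expanded=(4,3); open=[(3,4) g=2 f=7, (3,5) g=1 f=7, (4,2) g=3 f=5, (5,3) g=3 f=7, (5,4) g=2 f=7]; closed=[(4,3), (4,4), (4,5)]

step 1: expand (4,3) (f=5, h=3) → closed; open now [(3,4) g=2 f=7, (3,5) g=1 f=7, (4,2) g=3 f=5, (5,3) g=3 f=7, (5,4) g=2 f=7]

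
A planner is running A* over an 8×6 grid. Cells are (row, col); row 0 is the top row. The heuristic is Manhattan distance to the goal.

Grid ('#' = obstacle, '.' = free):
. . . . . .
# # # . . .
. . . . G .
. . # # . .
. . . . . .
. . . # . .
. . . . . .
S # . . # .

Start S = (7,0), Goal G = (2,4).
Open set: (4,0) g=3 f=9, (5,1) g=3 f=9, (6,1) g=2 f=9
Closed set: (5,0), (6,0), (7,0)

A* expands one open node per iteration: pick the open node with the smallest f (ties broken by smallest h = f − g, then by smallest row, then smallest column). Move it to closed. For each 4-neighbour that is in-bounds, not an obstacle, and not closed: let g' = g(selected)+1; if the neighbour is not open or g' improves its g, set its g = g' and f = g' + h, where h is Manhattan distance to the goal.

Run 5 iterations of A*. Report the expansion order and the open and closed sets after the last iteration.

order=[(4,0) → (3,0) → (2,0) → (2,1) → (2,2)]; open=[(2,3) g=8 f=9, (3,1) g=5 f=9, (4,1) g=4 f=9, (5,1) g=3 f=9, (6,1) g=2 f=9]; closed=[(2,0), (2,1), (2,2), (3,0), (4,0), (5,0), (6,0), (7,0)]

step 1: expand (4,0) (f=9, h=6) → closed; open now [(3,0) g=4 f=9, (4,1) g=4 f=9, (5,1) g=3 f=9, (6,1) g=2 f=9]
step 2: expand (3,0) (f=9, h=5) → closed; open now [(2,0) g=5 f=9, (3,1) g=5 f=9, (4,1) g=4 f=9, (5,1) g=3 f=9, (6,1) g=2 f=9]
step 3: expand (2,0) (f=9, h=4) → closed; open now [(2,1) g=6 f=9, (3,1) g=5 f=9, (4,1) g=4 f=9, (5,1) g=3 f=9, (6,1) g=2 f=9]
step 4: expand (2,1) (f=9, h=3) → closed; open now [(2,2) g=7 f=9, (3,1) g=5 f=9, (4,1) g=4 f=9, (5,1) g=3 f=9, (6,1) g=2 f=9]
step 5: expand (2,2) (f=9, h=2) → closed; open now [(2,3) g=8 f=9, (3,1) g=5 f=9, (4,1) g=4 f=9, (5,1) g=3 f=9, (6,1) g=2 f=9]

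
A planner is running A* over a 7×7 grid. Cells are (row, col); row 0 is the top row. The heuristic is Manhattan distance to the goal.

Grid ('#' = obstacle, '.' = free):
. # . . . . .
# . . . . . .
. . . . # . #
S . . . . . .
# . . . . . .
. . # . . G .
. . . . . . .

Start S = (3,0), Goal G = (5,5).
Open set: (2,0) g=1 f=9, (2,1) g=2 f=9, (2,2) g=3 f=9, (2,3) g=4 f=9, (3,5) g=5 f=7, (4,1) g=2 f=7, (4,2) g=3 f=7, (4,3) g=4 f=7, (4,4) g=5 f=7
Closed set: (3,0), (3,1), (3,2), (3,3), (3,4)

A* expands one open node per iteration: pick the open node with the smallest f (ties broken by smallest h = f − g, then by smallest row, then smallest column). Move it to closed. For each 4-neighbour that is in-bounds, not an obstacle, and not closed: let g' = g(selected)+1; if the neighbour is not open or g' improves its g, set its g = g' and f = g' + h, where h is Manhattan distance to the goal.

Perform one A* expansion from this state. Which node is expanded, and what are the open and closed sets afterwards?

expanded=(3,5); open=[(2,0) g=1 f=9, (2,1) g=2 f=9, (2,2) g=3 f=9, (2,3) g=4 f=9, (2,5) g=6 f=9, (3,6) g=6 f=9, (4,1) g=2 f=7, (4,2) g=3 f=7, (4,3) g=4 f=7, (4,4) g=5 f=7, (4,5) g=6 f=7]; closed=[(3,0), (3,1), (3,2), (3,3), (3,4), (3,5)]

step 1: expand (3,5) (f=7, h=2) → closed; open now [(2,0) g=1 f=9, (2,1) g=2 f=9, (2,2) g=3 f=9, (2,3) g=4 f=9, (2,5) g=6 f=9, (3,6) g=6 f=9, (4,1) g=2 f=7, (4,2) g=3 f=7, (4,3) g=4 f=7, (4,4) g=5 f=7, (4,5) g=6 f=7]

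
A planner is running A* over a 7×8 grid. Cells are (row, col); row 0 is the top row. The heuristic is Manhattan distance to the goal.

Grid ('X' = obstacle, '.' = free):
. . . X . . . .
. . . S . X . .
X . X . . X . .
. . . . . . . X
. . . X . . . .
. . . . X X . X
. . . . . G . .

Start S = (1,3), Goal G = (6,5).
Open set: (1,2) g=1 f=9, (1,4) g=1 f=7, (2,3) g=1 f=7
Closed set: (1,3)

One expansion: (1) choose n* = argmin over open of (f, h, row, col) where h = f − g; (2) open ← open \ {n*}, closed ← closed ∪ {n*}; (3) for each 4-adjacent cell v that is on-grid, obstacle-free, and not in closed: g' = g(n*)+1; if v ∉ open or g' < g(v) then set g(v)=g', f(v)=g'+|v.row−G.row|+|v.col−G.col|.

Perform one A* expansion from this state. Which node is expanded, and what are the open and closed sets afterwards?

step 1: expand (1,4) (f=7, h=6) → closed; open now [(0,4) g=2 f=9, (1,2) g=1 f=9, (2,3) g=1 f=7, (2,4) g=2 f=7]

expanded=(1,4); open=[(0,4) g=2 f=9, (1,2) g=1 f=9, (2,3) g=1 f=7, (2,4) g=2 f=7]; closed=[(1,3), (1,4)]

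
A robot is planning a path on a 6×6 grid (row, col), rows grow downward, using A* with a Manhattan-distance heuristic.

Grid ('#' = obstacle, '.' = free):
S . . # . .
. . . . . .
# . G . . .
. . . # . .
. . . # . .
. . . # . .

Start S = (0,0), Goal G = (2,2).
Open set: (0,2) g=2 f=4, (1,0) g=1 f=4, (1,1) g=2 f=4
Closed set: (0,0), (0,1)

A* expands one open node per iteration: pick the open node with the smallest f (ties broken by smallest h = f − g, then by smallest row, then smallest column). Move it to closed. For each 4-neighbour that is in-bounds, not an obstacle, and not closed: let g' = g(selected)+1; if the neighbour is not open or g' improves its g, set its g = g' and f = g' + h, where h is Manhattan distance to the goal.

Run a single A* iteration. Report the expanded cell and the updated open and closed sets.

step 1: expand (0,2) (f=4, h=2) → closed; open now [(1,0) g=1 f=4, (1,1) g=2 f=4, (1,2) g=3 f=4]

expanded=(0,2); open=[(1,0) g=1 f=4, (1,1) g=2 f=4, (1,2) g=3 f=4]; closed=[(0,0), (0,1), (0,2)]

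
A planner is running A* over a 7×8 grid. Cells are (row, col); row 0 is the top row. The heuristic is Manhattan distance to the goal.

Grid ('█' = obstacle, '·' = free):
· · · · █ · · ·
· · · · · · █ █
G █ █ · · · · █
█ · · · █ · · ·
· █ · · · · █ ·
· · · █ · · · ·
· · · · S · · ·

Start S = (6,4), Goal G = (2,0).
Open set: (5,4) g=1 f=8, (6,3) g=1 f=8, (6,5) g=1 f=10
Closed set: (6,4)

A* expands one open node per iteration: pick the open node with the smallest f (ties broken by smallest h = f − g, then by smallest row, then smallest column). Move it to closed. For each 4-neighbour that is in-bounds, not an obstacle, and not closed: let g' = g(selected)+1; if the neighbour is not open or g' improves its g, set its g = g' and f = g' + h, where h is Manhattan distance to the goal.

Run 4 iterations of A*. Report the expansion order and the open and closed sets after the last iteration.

order=[(5,4) → (4,4) → (4,3) → (3,3)]; open=[(2,3) g=5 f=8, (3,2) g=5 f=8, (4,2) g=4 f=8, (4,5) g=3 f=10, (5,5) g=2 f=10, (6,3) g=1 f=8, (6,5) g=1 f=10]; closed=[(3,3), (4,3), (4,4), (5,4), (6,4)]

step 1: expand (5,4) (f=8, h=7) → closed; open now [(4,4) g=2 f=8, (5,5) g=2 f=10, (6,3) g=1 f=8, (6,5) g=1 f=10]
step 2: expand (4,4) (f=8, h=6) → closed; open now [(4,3) g=3 f=8, (4,5) g=3 f=10, (5,5) g=2 f=10, (6,3) g=1 f=8, (6,5) g=1 f=10]
step 3: expand (4,3) (f=8, h=5) → closed; open now [(3,3) g=4 f=8, (4,2) g=4 f=8, (4,5) g=3 f=10, (5,5) g=2 f=10, (6,3) g=1 f=8, (6,5) g=1 f=10]
step 4: expand (3,3) (f=8, h=4) → closed; open now [(2,3) g=5 f=8, (3,2) g=5 f=8, (4,2) g=4 f=8, (4,5) g=3 f=10, (5,5) g=2 f=10, (6,3) g=1 f=8, (6,5) g=1 f=10]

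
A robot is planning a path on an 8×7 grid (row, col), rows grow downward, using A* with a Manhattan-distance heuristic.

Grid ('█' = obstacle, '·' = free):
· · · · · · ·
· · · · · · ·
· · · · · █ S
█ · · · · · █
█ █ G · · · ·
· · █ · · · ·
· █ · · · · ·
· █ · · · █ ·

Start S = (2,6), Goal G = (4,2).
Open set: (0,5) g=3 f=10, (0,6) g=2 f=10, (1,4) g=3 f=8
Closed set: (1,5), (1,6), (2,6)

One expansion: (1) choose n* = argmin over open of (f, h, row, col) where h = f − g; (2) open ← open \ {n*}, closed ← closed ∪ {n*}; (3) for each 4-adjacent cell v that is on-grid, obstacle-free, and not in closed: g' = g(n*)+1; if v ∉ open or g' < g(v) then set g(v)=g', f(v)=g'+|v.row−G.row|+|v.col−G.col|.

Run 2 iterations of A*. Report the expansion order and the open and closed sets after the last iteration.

step 1: expand (1,4) (f=8, h=5) → closed; open now [(0,4) g=4 f=10, (0,5) g=3 f=10, (0,6) g=2 f=10, (1,3) g=4 f=8, (2,4) g=4 f=8]
step 2: expand (1,3) (f=8, h=4) → closed; open now [(0,3) g=5 f=10, (0,4) g=4 f=10, (0,5) g=3 f=10, (0,6) g=2 f=10, (1,2) g=5 f=8, (2,3) g=5 f=8, (2,4) g=4 f=8]

order=[(1,4) → (1,3)]; open=[(0,3) g=5 f=10, (0,4) g=4 f=10, (0,5) g=3 f=10, (0,6) g=2 f=10, (1,2) g=5 f=8, (2,3) g=5 f=8, (2,4) g=4 f=8]; closed=[(1,3), (1,4), (1,5), (1,6), (2,6)]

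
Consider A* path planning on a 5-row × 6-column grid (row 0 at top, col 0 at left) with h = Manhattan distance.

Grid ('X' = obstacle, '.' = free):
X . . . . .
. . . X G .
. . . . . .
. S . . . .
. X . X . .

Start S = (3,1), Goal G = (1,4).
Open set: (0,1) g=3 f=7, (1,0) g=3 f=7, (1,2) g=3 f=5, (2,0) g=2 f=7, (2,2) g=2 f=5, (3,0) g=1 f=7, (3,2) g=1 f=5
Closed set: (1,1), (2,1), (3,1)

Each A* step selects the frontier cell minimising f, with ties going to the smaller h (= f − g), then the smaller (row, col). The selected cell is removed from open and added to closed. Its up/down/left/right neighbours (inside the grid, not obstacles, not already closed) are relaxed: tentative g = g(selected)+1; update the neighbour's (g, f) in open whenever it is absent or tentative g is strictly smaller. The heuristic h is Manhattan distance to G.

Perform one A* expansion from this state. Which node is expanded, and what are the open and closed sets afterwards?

step 1: expand (1,2) (f=5, h=2) → closed; open now [(0,1) g=3 f=7, (0,2) g=4 f=7, (1,0) g=3 f=7, (2,0) g=2 f=7, (2,2) g=2 f=5, (3,0) g=1 f=7, (3,2) g=1 f=5]

expanded=(1,2); open=[(0,1) g=3 f=7, (0,2) g=4 f=7, (1,0) g=3 f=7, (2,0) g=2 f=7, (2,2) g=2 f=5, (3,0) g=1 f=7, (3,2) g=1 f=5]; closed=[(1,1), (1,2), (2,1), (3,1)]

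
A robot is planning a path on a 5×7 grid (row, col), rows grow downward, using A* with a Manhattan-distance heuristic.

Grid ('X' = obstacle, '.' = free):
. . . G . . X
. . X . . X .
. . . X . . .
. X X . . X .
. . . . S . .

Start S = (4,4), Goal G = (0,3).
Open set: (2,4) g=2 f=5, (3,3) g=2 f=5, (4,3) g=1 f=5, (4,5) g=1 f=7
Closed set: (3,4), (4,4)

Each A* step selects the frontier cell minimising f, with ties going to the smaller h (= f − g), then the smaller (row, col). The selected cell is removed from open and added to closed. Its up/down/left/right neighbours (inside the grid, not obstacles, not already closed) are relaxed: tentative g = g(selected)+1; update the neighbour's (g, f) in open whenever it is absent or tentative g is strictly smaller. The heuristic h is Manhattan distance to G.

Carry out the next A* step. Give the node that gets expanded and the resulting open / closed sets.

expanded=(2,4); open=[(1,4) g=3 f=5, (2,5) g=3 f=7, (3,3) g=2 f=5, (4,3) g=1 f=5, (4,5) g=1 f=7]; closed=[(2,4), (3,4), (4,4)]

step 1: expand (2,4) (f=5, h=3) → closed; open now [(1,4) g=3 f=5, (2,5) g=3 f=7, (3,3) g=2 f=5, (4,3) g=1 f=5, (4,5) g=1 f=7]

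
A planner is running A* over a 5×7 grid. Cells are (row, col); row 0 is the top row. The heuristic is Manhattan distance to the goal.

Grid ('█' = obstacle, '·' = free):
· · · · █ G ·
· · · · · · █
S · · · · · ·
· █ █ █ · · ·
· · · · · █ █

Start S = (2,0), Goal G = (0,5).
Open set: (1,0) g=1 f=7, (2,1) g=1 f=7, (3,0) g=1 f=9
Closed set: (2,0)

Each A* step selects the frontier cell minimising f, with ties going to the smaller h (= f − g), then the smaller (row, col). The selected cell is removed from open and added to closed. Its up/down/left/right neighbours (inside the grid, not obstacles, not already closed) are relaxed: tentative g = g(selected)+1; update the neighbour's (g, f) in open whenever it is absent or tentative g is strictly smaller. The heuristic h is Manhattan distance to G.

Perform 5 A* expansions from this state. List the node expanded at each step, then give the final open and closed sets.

order=[(1,0) → (0,0) → (0,1) → (0,2) → (0,3)]; open=[(1,1) g=2 f=7, (1,2) g=5 f=9, (1,3) g=6 f=9, (2,1) g=1 f=7, (3,0) g=1 f=9]; closed=[(0,0), (0,1), (0,2), (0,3), (1,0), (2,0)]

step 1: expand (1,0) (f=7, h=6) → closed; open now [(0,0) g=2 f=7, (1,1) g=2 f=7, (2,1) g=1 f=7, (3,0) g=1 f=9]
step 2: expand (0,0) (f=7, h=5) → closed; open now [(0,1) g=3 f=7, (1,1) g=2 f=7, (2,1) g=1 f=7, (3,0) g=1 f=9]
step 3: expand (0,1) (f=7, h=4) → closed; open now [(0,2) g=4 f=7, (1,1) g=2 f=7, (2,1) g=1 f=7, (3,0) g=1 f=9]
step 4: expand (0,2) (f=7, h=3) → closed; open now [(0,3) g=5 f=7, (1,1) g=2 f=7, (1,2) g=5 f=9, (2,1) g=1 f=7, (3,0) g=1 f=9]
step 5: expand (0,3) (f=7, h=2) → closed; open now [(1,1) g=2 f=7, (1,2) g=5 f=9, (1,3) g=6 f=9, (2,1) g=1 f=7, (3,0) g=1 f=9]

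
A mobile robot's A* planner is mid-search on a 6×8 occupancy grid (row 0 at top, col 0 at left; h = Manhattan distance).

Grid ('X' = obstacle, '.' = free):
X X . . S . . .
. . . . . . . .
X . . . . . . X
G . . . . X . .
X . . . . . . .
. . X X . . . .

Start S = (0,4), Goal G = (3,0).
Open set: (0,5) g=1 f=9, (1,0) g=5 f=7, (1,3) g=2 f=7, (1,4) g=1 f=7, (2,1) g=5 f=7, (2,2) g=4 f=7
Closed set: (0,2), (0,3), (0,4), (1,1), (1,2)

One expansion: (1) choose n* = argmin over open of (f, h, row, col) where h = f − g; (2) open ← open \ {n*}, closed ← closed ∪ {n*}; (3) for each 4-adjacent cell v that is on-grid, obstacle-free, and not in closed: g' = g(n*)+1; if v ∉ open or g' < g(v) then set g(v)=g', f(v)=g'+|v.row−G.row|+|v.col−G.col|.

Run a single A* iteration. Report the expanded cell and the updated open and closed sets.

step 1: expand (1,0) (f=7, h=2) → closed; open now [(0,5) g=1 f=9, (1,3) g=2 f=7, (1,4) g=1 f=7, (2,1) g=5 f=7, (2,2) g=4 f=7]

expanded=(1,0); open=[(0,5) g=1 f=9, (1,3) g=2 f=7, (1,4) g=1 f=7, (2,1) g=5 f=7, (2,2) g=4 f=7]; closed=[(0,2), (0,3), (0,4), (1,0), (1,1), (1,2)]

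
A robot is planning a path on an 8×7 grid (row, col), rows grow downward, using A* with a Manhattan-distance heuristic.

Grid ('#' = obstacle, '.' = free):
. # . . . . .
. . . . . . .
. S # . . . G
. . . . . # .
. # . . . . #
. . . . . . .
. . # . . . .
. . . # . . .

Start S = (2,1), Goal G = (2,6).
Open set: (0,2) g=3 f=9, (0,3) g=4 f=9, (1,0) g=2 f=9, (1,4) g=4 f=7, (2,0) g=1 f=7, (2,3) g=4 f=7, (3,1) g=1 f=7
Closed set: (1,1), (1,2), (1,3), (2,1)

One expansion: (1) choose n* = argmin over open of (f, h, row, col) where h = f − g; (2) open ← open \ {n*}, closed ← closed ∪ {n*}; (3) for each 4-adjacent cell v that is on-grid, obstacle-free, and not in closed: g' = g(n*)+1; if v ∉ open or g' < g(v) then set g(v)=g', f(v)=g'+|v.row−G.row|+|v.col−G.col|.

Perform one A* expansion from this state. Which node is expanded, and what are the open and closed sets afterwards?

expanded=(1,4); open=[(0,2) g=3 f=9, (0,3) g=4 f=9, (0,4) g=5 f=9, (1,0) g=2 f=9, (1,5) g=5 f=7, (2,0) g=1 f=7, (2,3) g=4 f=7, (2,4) g=5 f=7, (3,1) g=1 f=7]; closed=[(1,1), (1,2), (1,3), (1,4), (2,1)]

step 1: expand (1,4) (f=7, h=3) → closed; open now [(0,2) g=3 f=9, (0,3) g=4 f=9, (0,4) g=5 f=9, (1,0) g=2 f=9, (1,5) g=5 f=7, (2,0) g=1 f=7, (2,3) g=4 f=7, (2,4) g=5 f=7, (3,1) g=1 f=7]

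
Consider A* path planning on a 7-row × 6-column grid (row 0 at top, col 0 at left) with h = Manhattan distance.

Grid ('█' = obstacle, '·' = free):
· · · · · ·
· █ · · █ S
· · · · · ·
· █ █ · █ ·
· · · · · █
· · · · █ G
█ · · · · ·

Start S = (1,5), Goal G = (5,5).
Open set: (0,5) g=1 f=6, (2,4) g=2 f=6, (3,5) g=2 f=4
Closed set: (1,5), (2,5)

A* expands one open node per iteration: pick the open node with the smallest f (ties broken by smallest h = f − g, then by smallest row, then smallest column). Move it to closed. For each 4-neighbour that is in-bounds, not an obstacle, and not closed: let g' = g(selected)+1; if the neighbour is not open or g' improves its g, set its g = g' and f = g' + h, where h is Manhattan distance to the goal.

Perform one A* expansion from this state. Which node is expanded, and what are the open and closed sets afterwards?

expanded=(3,5); open=[(0,5) g=1 f=6, (2,4) g=2 f=6]; closed=[(1,5), (2,5), (3,5)]

step 1: expand (3,5) (f=4, h=2) → closed; open now [(0,5) g=1 f=6, (2,4) g=2 f=6]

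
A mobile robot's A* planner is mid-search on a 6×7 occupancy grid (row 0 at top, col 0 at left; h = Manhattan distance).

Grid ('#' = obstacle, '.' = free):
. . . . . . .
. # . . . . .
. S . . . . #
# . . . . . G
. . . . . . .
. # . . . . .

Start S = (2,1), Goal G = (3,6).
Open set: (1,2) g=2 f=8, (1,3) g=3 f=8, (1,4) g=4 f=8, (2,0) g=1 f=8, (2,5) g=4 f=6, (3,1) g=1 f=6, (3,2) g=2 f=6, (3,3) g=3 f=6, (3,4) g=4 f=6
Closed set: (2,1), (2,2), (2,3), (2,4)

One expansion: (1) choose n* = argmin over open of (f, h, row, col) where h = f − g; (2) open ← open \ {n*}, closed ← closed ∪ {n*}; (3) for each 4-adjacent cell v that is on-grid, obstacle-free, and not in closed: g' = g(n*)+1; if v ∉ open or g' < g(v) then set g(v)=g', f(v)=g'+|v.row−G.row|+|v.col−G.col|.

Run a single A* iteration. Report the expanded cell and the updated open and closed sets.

step 1: expand (2,5) (f=6, h=2) → closed; open now [(1,2) g=2 f=8, (1,3) g=3 f=8, (1,4) g=4 f=8, (1,5) g=5 f=8, (2,0) g=1 f=8, (3,1) g=1 f=6, (3,2) g=2 f=6, (3,3) g=3 f=6, (3,4) g=4 f=6, (3,5) g=5 f=6]

expanded=(2,5); open=[(1,2) g=2 f=8, (1,3) g=3 f=8, (1,4) g=4 f=8, (1,5) g=5 f=8, (2,0) g=1 f=8, (3,1) g=1 f=6, (3,2) g=2 f=6, (3,3) g=3 f=6, (3,4) g=4 f=6, (3,5) g=5 f=6]; closed=[(2,1), (2,2), (2,3), (2,4), (2,5)]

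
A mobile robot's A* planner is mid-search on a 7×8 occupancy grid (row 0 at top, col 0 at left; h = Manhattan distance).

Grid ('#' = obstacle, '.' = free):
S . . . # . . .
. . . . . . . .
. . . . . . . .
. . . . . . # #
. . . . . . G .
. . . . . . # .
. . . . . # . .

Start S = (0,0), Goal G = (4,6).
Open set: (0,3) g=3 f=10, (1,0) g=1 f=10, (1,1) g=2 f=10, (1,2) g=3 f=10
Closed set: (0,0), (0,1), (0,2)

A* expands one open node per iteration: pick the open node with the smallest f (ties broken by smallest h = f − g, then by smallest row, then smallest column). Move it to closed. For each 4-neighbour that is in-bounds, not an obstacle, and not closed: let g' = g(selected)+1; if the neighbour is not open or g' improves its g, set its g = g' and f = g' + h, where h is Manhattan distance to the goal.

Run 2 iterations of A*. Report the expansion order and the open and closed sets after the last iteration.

step 1: expand (0,3) (f=10, h=7) → closed; open now [(1,0) g=1 f=10, (1,1) g=2 f=10, (1,2) g=3 f=10, (1,3) g=4 f=10]
step 2: expand (1,3) (f=10, h=6) → closed; open now [(1,0) g=1 f=10, (1,1) g=2 f=10, (1,2) g=3 f=10, (1,4) g=5 f=10, (2,3) g=5 f=10]

order=[(0,3) → (1,3)]; open=[(1,0) g=1 f=10, (1,1) g=2 f=10, (1,2) g=3 f=10, (1,4) g=5 f=10, (2,3) g=5 f=10]; closed=[(0,0), (0,1), (0,2), (0,3), (1,3)]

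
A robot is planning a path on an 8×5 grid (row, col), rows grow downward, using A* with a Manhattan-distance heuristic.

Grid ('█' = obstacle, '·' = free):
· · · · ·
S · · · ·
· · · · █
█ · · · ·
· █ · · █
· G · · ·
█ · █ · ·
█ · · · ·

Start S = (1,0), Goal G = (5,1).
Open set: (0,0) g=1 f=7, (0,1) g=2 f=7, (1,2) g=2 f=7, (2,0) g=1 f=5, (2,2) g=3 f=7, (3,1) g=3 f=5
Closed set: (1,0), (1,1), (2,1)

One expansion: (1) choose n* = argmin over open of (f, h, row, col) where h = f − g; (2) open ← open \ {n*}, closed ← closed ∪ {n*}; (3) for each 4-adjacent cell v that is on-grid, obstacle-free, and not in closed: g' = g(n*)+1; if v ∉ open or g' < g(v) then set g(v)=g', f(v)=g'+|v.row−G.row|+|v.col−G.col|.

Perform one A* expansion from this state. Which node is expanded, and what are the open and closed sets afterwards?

step 1: expand (3,1) (f=5, h=2) → closed; open now [(0,0) g=1 f=7, (0,1) g=2 f=7, (1,2) g=2 f=7, (2,0) g=1 f=5, (2,2) g=3 f=7, (3,2) g=4 f=7]

expanded=(3,1); open=[(0,0) g=1 f=7, (0,1) g=2 f=7, (1,2) g=2 f=7, (2,0) g=1 f=5, (2,2) g=3 f=7, (3,2) g=4 f=7]; closed=[(1,0), (1,1), (2,1), (3,1)]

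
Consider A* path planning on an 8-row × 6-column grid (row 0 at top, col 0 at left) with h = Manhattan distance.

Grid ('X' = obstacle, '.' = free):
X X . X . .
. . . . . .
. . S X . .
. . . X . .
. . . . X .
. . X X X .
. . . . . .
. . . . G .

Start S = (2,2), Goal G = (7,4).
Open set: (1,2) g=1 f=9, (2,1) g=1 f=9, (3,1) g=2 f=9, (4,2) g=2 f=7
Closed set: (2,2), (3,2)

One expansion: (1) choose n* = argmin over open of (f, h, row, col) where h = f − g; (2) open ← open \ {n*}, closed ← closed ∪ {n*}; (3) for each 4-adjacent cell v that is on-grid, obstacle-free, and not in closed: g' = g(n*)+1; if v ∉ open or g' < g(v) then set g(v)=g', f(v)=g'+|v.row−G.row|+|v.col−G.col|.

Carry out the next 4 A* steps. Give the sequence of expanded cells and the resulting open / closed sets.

step 1: expand (4,2) (f=7, h=5) → closed; open now [(1,2) g=1 f=9, (2,1) g=1 f=9, (3,1) g=2 f=9, (4,1) g=3 f=9, (4,3) g=3 f=7]
step 2: expand (4,3) (f=7, h=4) → closed; open now [(1,2) g=1 f=9, (2,1) g=1 f=9, (3,1) g=2 f=9, (4,1) g=3 f=9]
step 3: expand (4,1) (f=9, h=6) → closed; open now [(1,2) g=1 f=9, (2,1) g=1 f=9, (3,1) g=2 f=9, (4,0) g=4 f=11, (5,1) g=4 f=9]
step 4: expand (5,1) (f=9, h=5) → closed; open now [(1,2) g=1 f=9, (2,1) g=1 f=9, (3,1) g=2 f=9, (4,0) g=4 f=11, (5,0) g=5 f=11, (6,1) g=5 f=9]

order=[(4,2) → (4,3) → (4,1) → (5,1)]; open=[(1,2) g=1 f=9, (2,1) g=1 f=9, (3,1) g=2 f=9, (4,0) g=4 f=11, (5,0) g=5 f=11, (6,1) g=5 f=9]; closed=[(2,2), (3,2), (4,1), (4,2), (4,3), (5,1)]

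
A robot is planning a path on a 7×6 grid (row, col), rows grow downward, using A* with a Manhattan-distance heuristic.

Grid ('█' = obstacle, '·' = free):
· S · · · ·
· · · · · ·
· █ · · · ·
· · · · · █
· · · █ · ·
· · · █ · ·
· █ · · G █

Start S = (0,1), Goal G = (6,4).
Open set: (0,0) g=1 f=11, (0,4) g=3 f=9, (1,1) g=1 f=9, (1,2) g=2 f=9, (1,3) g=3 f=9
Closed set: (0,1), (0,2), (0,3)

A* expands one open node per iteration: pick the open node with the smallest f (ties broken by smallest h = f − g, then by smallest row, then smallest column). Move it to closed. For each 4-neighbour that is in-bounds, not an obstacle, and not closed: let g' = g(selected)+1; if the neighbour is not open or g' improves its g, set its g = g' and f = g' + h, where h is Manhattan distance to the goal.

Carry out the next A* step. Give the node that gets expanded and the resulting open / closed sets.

step 1: expand (0,4) (f=9, h=6) → closed; open now [(0,0) g=1 f=11, (0,5) g=4 f=11, (1,1) g=1 f=9, (1,2) g=2 f=9, (1,3) g=3 f=9, (1,4) g=4 f=9]

expanded=(0,4); open=[(0,0) g=1 f=11, (0,5) g=4 f=11, (1,1) g=1 f=9, (1,2) g=2 f=9, (1,3) g=3 f=9, (1,4) g=4 f=9]; closed=[(0,1), (0,2), (0,3), (0,4)]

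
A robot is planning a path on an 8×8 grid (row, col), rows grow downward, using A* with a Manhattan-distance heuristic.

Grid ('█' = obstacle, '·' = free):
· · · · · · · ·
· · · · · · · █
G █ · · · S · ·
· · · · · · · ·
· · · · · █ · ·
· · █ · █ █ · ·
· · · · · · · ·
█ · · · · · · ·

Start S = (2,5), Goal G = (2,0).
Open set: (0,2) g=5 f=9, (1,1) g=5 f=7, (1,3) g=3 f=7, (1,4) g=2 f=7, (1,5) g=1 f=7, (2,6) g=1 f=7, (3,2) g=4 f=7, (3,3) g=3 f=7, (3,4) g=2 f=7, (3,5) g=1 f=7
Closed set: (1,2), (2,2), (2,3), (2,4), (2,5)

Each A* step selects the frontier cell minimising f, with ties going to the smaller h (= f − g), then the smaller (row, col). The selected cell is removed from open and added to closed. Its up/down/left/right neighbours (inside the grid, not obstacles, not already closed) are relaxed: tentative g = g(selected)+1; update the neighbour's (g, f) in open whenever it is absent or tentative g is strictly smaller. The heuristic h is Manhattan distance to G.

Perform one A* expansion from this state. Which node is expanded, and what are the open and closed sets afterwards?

expanded=(1,1); open=[(0,1) g=6 f=9, (0,2) g=5 f=9, (1,0) g=6 f=7, (1,3) g=3 f=7, (1,4) g=2 f=7, (1,5) g=1 f=7, (2,6) g=1 f=7, (3,2) g=4 f=7, (3,3) g=3 f=7, (3,4) g=2 f=7, (3,5) g=1 f=7]; closed=[(1,1), (1,2), (2,2), (2,3), (2,4), (2,5)]

step 1: expand (1,1) (f=7, h=2) → closed; open now [(0,1) g=6 f=9, (0,2) g=5 f=9, (1,0) g=6 f=7, (1,3) g=3 f=7, (1,4) g=2 f=7, (1,5) g=1 f=7, (2,6) g=1 f=7, (3,2) g=4 f=7, (3,3) g=3 f=7, (3,4) g=2 f=7, (3,5) g=1 f=7]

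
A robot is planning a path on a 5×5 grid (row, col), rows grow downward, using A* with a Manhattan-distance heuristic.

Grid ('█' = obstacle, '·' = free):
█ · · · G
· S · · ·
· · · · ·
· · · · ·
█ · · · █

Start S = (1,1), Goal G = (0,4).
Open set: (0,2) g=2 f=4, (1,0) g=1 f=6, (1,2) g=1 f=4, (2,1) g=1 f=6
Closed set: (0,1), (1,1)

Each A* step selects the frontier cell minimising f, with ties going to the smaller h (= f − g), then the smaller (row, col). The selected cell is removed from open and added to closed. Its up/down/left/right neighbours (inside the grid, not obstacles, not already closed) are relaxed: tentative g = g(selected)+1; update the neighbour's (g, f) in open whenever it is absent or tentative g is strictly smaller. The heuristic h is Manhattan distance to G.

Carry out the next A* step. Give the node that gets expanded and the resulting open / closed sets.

expanded=(0,2); open=[(0,3) g=3 f=4, (1,0) g=1 f=6, (1,2) g=1 f=4, (2,1) g=1 f=6]; closed=[(0,1), (0,2), (1,1)]

step 1: expand (0,2) (f=4, h=2) → closed; open now [(0,3) g=3 f=4, (1,0) g=1 f=6, (1,2) g=1 f=4, (2,1) g=1 f=6]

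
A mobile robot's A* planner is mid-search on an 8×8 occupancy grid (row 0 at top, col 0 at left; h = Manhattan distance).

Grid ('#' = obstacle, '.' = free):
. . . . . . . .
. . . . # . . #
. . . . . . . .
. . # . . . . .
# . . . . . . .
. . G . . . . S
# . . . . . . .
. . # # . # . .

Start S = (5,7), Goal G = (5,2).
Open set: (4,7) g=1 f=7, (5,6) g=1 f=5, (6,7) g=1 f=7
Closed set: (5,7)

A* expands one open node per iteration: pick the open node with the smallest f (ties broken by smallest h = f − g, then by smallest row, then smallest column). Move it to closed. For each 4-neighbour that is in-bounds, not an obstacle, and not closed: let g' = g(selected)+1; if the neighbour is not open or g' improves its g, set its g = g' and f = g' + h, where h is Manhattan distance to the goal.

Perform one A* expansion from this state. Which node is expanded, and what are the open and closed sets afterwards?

expanded=(5,6); open=[(4,6) g=2 f=7, (4,7) g=1 f=7, (5,5) g=2 f=5, (6,6) g=2 f=7, (6,7) g=1 f=7]; closed=[(5,6), (5,7)]

step 1: expand (5,6) (f=5, h=4) → closed; open now [(4,6) g=2 f=7, (4,7) g=1 f=7, (5,5) g=2 f=5, (6,6) g=2 f=7, (6,7) g=1 f=7]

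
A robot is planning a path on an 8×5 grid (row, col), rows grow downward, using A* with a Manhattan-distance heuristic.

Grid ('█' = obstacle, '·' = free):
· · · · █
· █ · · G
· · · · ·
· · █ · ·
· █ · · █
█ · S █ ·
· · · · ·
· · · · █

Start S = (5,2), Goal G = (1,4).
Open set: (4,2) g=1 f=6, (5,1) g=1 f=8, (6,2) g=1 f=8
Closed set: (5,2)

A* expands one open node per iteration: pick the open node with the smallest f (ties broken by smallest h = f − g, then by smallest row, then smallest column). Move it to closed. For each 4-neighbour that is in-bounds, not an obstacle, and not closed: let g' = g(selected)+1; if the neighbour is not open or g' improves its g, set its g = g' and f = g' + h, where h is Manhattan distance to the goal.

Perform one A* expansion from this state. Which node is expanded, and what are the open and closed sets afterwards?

step 1: expand (4,2) (f=6, h=5) → closed; open now [(4,3) g=2 f=6, (5,1) g=1 f=8, (6,2) g=1 f=8]

expanded=(4,2); open=[(4,3) g=2 f=6, (5,1) g=1 f=8, (6,2) g=1 f=8]; closed=[(4,2), (5,2)]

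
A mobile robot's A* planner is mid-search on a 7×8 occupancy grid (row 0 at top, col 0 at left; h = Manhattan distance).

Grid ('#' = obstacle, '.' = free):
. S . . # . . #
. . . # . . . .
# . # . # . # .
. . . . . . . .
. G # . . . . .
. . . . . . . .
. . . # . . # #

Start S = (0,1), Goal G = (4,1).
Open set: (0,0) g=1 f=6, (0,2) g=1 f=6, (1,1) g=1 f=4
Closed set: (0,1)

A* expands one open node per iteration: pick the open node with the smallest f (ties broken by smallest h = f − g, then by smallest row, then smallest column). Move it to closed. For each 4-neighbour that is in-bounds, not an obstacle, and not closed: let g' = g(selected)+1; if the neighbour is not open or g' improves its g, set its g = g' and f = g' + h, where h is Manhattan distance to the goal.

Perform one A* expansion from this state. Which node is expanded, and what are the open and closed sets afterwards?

step 1: expand (1,1) (f=4, h=3) → closed; open now [(0,0) g=1 f=6, (0,2) g=1 f=6, (1,0) g=2 f=6, (1,2) g=2 f=6, (2,1) g=2 f=4]

expanded=(1,1); open=[(0,0) g=1 f=6, (0,2) g=1 f=6, (1,0) g=2 f=6, (1,2) g=2 f=6, (2,1) g=2 f=4]; closed=[(0,1), (1,1)]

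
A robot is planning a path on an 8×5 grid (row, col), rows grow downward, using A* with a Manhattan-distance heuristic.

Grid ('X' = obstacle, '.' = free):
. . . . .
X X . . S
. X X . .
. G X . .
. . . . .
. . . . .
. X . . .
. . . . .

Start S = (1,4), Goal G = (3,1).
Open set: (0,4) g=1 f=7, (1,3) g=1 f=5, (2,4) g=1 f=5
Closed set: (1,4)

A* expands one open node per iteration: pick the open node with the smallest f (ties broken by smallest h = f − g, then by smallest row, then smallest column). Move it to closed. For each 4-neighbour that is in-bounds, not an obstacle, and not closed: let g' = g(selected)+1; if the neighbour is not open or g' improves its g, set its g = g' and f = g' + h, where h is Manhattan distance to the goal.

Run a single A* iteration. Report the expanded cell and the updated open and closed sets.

expanded=(1,3); open=[(0,3) g=2 f=7, (0,4) g=1 f=7, (1,2) g=2 f=5, (2,3) g=2 f=5, (2,4) g=1 f=5]; closed=[(1,3), (1,4)]

step 1: expand (1,3) (f=5, h=4) → closed; open now [(0,3) g=2 f=7, (0,4) g=1 f=7, (1,2) g=2 f=5, (2,3) g=2 f=5, (2,4) g=1 f=5]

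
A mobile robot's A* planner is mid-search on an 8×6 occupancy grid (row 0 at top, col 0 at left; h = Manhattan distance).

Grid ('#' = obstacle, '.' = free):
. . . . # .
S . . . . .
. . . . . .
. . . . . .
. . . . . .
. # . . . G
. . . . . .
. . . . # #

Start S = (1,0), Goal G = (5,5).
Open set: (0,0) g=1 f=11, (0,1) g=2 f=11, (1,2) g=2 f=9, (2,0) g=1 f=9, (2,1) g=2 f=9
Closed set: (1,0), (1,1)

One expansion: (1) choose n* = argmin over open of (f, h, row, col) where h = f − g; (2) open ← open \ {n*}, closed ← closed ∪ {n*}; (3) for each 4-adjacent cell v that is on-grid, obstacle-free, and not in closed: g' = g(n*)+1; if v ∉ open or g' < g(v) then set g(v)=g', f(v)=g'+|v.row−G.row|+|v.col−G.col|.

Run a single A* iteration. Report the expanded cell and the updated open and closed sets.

step 1: expand (1,2) (f=9, h=7) → closed; open now [(0,0) g=1 f=11, (0,1) g=2 f=11, (0,2) g=3 f=11, (1,3) g=3 f=9, (2,0) g=1 f=9, (2,1) g=2 f=9, (2,2) g=3 f=9]

expanded=(1,2); open=[(0,0) g=1 f=11, (0,1) g=2 f=11, (0,2) g=3 f=11, (1,3) g=3 f=9, (2,0) g=1 f=9, (2,1) g=2 f=9, (2,2) g=3 f=9]; closed=[(1,0), (1,1), (1,2)]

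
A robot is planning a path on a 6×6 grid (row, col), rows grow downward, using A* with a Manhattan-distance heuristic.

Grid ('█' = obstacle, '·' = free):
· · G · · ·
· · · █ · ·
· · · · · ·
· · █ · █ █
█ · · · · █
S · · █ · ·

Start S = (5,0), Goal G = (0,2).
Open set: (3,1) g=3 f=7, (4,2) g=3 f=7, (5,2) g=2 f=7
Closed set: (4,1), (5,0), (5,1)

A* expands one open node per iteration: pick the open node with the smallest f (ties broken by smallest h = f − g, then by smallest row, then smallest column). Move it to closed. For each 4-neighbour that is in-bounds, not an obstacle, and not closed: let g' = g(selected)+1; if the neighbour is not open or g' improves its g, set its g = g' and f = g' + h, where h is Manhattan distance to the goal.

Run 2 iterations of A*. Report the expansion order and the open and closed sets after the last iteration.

step 1: expand (3,1) (f=7, h=4) → closed; open now [(2,1) g=4 f=7, (3,0) g=4 f=9, (4,2) g=3 f=7, (5,2) g=2 f=7]
step 2: expand (2,1) (f=7, h=3) → closed; open now [(1,1) g=5 f=7, (2,0) g=5 f=9, (2,2) g=5 f=7, (3,0) g=4 f=9, (4,2) g=3 f=7, (5,2) g=2 f=7]

order=[(3,1) → (2,1)]; open=[(1,1) g=5 f=7, (2,0) g=5 f=9, (2,2) g=5 f=7, (3,0) g=4 f=9, (4,2) g=3 f=7, (5,2) g=2 f=7]; closed=[(2,1), (3,1), (4,1), (5,0), (5,1)]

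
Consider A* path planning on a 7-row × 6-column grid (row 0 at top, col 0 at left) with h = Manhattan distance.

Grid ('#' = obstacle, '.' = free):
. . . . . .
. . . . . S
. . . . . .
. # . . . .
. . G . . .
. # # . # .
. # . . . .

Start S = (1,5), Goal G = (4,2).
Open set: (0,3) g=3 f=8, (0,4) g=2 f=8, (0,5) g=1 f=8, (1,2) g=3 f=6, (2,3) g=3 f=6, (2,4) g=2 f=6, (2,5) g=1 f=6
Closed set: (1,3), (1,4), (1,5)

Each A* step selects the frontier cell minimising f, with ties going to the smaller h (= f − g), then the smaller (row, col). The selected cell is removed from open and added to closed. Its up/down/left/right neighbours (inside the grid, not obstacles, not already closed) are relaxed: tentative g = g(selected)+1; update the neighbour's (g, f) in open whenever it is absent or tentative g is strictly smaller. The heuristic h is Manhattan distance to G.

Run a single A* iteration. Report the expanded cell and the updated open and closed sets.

expanded=(1,2); open=[(0,2) g=4 f=8, (0,3) g=3 f=8, (0,4) g=2 f=8, (0,5) g=1 f=8, (1,1) g=4 f=8, (2,2) g=4 f=6, (2,3) g=3 f=6, (2,4) g=2 f=6, (2,5) g=1 f=6]; closed=[(1,2), (1,3), (1,4), (1,5)]

step 1: expand (1,2) (f=6, h=3) → closed; open now [(0,2) g=4 f=8, (0,3) g=3 f=8, (0,4) g=2 f=8, (0,5) g=1 f=8, (1,1) g=4 f=8, (2,2) g=4 f=6, (2,3) g=3 f=6, (2,4) g=2 f=6, (2,5) g=1 f=6]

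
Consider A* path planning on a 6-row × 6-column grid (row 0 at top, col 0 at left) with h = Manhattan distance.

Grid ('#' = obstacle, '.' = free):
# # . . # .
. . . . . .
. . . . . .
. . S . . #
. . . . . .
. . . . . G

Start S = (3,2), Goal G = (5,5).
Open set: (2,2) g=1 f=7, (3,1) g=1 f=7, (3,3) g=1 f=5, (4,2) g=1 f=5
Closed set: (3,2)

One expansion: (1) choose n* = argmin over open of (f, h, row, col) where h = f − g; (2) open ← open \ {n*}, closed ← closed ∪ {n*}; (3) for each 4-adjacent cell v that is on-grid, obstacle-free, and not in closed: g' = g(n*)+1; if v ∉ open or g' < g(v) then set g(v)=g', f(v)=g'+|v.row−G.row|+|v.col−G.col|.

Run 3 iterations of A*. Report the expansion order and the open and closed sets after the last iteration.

step 1: expand (3,3) (f=5, h=4) → closed; open now [(2,2) g=1 f=7, (2,3) g=2 f=7, (3,1) g=1 f=7, (3,4) g=2 f=5, (4,2) g=1 f=5, (4,3) g=2 f=5]
step 2: expand (3,4) (f=5, h=3) → closed; open now [(2,2) g=1 f=7, (2,3) g=2 f=7, (2,4) g=3 f=7, (3,1) g=1 f=7, (4,2) g=1 f=5, (4,3) g=2 f=5, (4,4) g=3 f=5]
step 3: expand (4,4) (f=5, h=2) → closed; open now [(2,2) g=1 f=7, (2,3) g=2 f=7, (2,4) g=3 f=7, (3,1) g=1 f=7, (4,2) g=1 f=5, (4,3) g=2 f=5, (4,5) g=4 f=5, (5,4) g=4 f=5]

order=[(3,3) → (3,4) → (4,4)]; open=[(2,2) g=1 f=7, (2,3) g=2 f=7, (2,4) g=3 f=7, (3,1) g=1 f=7, (4,2) g=1 f=5, (4,3) g=2 f=5, (4,5) g=4 f=5, (5,4) g=4 f=5]; closed=[(3,2), (3,3), (3,4), (4,4)]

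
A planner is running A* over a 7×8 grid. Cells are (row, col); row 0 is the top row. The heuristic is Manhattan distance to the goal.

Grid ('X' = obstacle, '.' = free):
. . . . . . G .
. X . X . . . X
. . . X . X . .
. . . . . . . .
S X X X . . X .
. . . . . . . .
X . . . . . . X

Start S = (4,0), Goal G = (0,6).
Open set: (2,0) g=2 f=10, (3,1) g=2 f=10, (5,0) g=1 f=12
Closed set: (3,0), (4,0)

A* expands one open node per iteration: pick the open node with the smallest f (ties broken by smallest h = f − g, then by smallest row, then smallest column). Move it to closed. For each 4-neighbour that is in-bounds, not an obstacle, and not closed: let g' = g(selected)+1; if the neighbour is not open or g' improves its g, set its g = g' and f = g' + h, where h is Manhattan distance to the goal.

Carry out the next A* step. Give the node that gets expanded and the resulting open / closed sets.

expanded=(2,0); open=[(1,0) g=3 f=10, (2,1) g=3 f=10, (3,1) g=2 f=10, (5,0) g=1 f=12]; closed=[(2,0), (3,0), (4,0)]

step 1: expand (2,0) (f=10, h=8) → closed; open now [(1,0) g=3 f=10, (2,1) g=3 f=10, (3,1) g=2 f=10, (5,0) g=1 f=12]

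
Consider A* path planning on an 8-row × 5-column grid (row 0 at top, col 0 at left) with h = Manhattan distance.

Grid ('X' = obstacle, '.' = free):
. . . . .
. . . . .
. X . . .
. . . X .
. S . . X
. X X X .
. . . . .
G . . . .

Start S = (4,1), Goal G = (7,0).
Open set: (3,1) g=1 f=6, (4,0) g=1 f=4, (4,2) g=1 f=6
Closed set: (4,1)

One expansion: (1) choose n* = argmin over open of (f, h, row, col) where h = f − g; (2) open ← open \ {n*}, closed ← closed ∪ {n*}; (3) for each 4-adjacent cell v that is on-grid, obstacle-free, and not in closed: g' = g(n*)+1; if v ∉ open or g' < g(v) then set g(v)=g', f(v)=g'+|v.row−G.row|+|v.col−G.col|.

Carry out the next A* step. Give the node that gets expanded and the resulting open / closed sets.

step 1: expand (4,0) (f=4, h=3) → closed; open now [(3,0) g=2 f=6, (3,1) g=1 f=6, (4,2) g=1 f=6, (5,0) g=2 f=4]

expanded=(4,0); open=[(3,0) g=2 f=6, (3,1) g=1 f=6, (4,2) g=1 f=6, (5,0) g=2 f=4]; closed=[(4,0), (4,1)]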